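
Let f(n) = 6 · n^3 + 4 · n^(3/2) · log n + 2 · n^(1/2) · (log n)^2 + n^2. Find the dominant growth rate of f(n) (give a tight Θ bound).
f(n) ∈ Θ(n^3)

Compare the terms by growth order. For large n, n^a · (log n)^b dominates n^a' · (log n)^b' iff a > a', or (a = a' and b > b'). Ranking the 4 terms shows the dominant one is 6 · n^3. Hence f(n) ∈ Θ(n^3).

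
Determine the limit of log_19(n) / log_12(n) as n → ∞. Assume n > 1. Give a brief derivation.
lim = ln(12) / ln(19) = log_19(12)

Change of base: log_19(n) = ln n / ln 19 and log_12(n) = ln n / ln 12. The ratio is (ln n / ln 19) · (ln 12 / ln n) = ln 12 / ln 19, a constant independent of n. So the limit is ln 12 / ln 19 = log_19(12).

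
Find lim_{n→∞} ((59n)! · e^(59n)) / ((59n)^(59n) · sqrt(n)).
lim = sqrt(2π·59)

Stirling: (59n)! ~ sqrt(2π·59n) · (59n/e)^(59n). Hence
  (59n)! · e^(59n) / (59n)^(59n) ~ sqrt(2π·59n).
Dividing by sqrt(n): sqrt(2π·59n) / sqrt(n) = sqrt(2π·59) · n^((1−1)/2), so the limit is sqrt(2π·59).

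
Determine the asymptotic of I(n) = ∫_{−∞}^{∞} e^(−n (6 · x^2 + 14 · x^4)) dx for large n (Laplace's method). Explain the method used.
I(n) ~ sqrt(π/(6n))

φ(x) = 6 · x^2 + 14 · x^4 has its unique global minimum at x* = 0 (since φ'(x) = 12x + 56x^3 = 0 only at x = 0 for real x with both coefficients positive, and φ → ∞ as |x| → ∞). At x* = 0, φ(0) = 0 and φ''(0) = 12. Laplace's method then gives
  I(n) ~ sqrt(2π / (n · φ''(0))) · e^(−n φ(0)) = sqrt(2π / (12n)) = sqrt(π/(6n)).
The 14 · x^4 term contributes only at subleading order (an O(1/n) relative correction).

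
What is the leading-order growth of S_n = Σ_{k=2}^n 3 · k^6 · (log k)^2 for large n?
S_n ~ 3 · n^7 · (log n)^2 / 7

By integral comparison, S_n = ∫_1^n 3 · x^6 · (log x)^2 dx + O(n^6 · (log n)^2). For the integral, the leading term of ∫_1^n x^6 (log x)^2 dx is n^7/7 · (log n)^2 (by repeated integration by parts; each step lowers the log-exponent and produces a relatively O(1/log n) correction). Hence S_n ~ 3 · n^7 · (log n)^2 / 7.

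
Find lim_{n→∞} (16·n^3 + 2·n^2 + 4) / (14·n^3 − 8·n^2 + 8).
lim = 16/14 = 8/7

For large n the leading n^3 terms dominate both numerator and denominator. Dividing top and bottom by n^3, every other term tends to 0, leaving 16/14 = 8/7.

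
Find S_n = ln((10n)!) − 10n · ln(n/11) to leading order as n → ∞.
S_n ~ 10n · (ln 110 − 1) + O(ln n)

Stirling: ln((10n)!) = 10n ln(10n) − 10n + O(ln n).
  S_n = 10n ln(10n) − 10n − 10n ln(n/11) + O(ln n)
      = 10n ln(10n) − 10n ln n + 10n ln 11 − 10n + O(ln n)
      = 10n ln 10 + 10n ln 11 − 10n + O(ln n)
      = 10n (ln 110 − 1) + O(ln n).
Numerically ln(110) − 1 ≈ 3.7005.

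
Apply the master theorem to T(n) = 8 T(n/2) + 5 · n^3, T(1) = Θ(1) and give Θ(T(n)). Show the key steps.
T(n) = Θ(n^3 log n)

log_2 8 = 3, and f(n) = 5 · n^3 = Θ(n^(log_2 8)). This is Case 2 of the master theorem: T(n) = Θ(f(n) · log n) = Θ(n^3 log n).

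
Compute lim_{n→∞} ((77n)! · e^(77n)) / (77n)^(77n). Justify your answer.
lim = ∞

Stirling: (77n)! ~ sqrt(2π·77n) · (77n/e)^(77n). Hence
  (77n)! · e^(77n) / (77n)^(77n) ~ sqrt(2π·77n) = sqrt(2π·77) · sqrt(n) → ∞.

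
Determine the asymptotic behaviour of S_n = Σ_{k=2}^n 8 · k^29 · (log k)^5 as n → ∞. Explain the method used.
S_n ~ 4 · n^30 · (log n)^5 / 15

By integral comparison, S_n = ∫_1^n 8 · x^29 · (log x)^5 dx + O(n^29 · (log n)^5). For the integral, the leading term of ∫_1^n x^29 (log x)^5 dx is n^30/30 · (log n)^5 (by repeated integration by parts; each step lowers the log-exponent and produces a relatively O(1/log n) correction). Hence S_n ~ 4 · n^30 · (log n)^5 / 15.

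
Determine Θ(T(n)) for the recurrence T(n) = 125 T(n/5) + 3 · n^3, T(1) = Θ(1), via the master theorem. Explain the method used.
T(n) = Θ(n^3 log n)

log_5 125 = 3, and f(n) = 3 · n^3 = Θ(n^(log_5 125)). This is Case 2 of the master theorem: T(n) = Θ(f(n) · log n) = Θ(n^3 log n).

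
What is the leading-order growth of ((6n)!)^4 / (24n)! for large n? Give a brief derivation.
((6n)!)^4/(24n)! ~ ((2π·6n)^(3/2) / 2) · 4^(−4·6n)  →  0

Write N = 6n. Stirling: N! ~ sqrt(2π N)(N/e)^N and (4N)! ~ sqrt(2π·4N)·(4N/e)^(4N).
  (N!)^4/(4N)! ~ (2π N)^(4/2) (N/e)^(4N) / [sqrt(2π·4N) (4N/e)^(4N)]
     = (2π N)^(4/2) / sqrt(2π·4N) · (N/(4N))^(4N)
     = (2π N)^((4−1)/2) / 2 · 4^(−4N).
Since 4^4 > 1, the factor 4^(−4N) decays exponentially, so the ratio → 0. Substituting N = 6n gives the stated form.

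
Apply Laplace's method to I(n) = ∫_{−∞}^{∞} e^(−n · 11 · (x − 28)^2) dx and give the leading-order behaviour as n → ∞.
I(n) = sqrt(π/(11n))

Here φ(x) = 11 · (x − 28)^2 has its unique minimum at x* = 28 with φ(x*) = 0 and φ''(x*) = 22. Laplace's method gives
  I(n) ~ e^(−n φ(x*)) · sqrt(2π / (n · φ''(x*))) = sqrt(2π / (22n)) = sqrt(π/(11n)).
This is exact: substituting u = (x − 28)·sqrt(11n) gives I(n) = (1/sqrt(11n)) ∫_{−∞}^{∞} e^(−u^2) du = sqrt(π/(11n)).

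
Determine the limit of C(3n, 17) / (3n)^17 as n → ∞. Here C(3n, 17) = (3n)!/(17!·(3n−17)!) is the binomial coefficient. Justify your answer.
lim = 1/17! = 1/355687428096000

With N = 3n → ∞: C(N, 17) / N^17 = [N(N−1)…(N−16)] / (17! · N^17) = (1/17!) · 1 · (1 − 1/(3n)) · … · (1 − 16/(3n)). Each factor → 1 as N → ∞, so the limit is 1/17! = 1/355687428096000.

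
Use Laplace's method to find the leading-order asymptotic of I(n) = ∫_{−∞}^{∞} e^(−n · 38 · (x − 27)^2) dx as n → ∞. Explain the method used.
I(n) = sqrt(π/(38n))

Here φ(x) = 38 · (x − 27)^2 has its unique minimum at x* = 27 with φ(x*) = 0 and φ''(x*) = 76. Laplace's method gives
  I(n) ~ e^(−n φ(x*)) · sqrt(2π / (n · φ''(x*))) = sqrt(2π / (76n)) = sqrt(π/(38n)).
This is exact: substituting u = (x − 27)·sqrt(38n) gives I(n) = (1/sqrt(38n)) ∫_{−∞}^{∞} e^(−u^2) du = sqrt(π/(38n)).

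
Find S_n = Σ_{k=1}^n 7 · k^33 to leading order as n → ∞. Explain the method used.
S_n ~ 7 · n^34 / 34

By integral comparison (Euler-Maclaurin), Σ_{k=1}^n 7 · k^33 = 7 · ∫_0^n x^33 dx + O(n^33) = 7 · n^34/34 + O(n^33). (Equivalently, Faulhaber's formula gives the same leading term.)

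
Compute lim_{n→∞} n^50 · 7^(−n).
lim = 0

Exponentials with base > 1 dominate every fixed polynomial: for any fixed c, n^c / 7^n → 0 as n → ∞ (e.g. by the ratio test, or by writing 7^n = e^(n ln 7) and noting e^(n ln 7) / n^c → ∞). Hence n^50 · 7^(−n) = n^50 / 7^n → 0.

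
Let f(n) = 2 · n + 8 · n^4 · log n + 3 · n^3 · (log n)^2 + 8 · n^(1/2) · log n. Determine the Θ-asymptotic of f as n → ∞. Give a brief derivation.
f(n) ∈ Θ(n^4 · log n)

Compare the terms by growth order. For large n, n^a · (log n)^b dominates n^a' · (log n)^b' iff a > a', or (a = a' and b > b'). Ranking the 4 terms shows the dominant one is 8 · n^4 · log n. Hence f(n) ∈ Θ(n^4 · log n).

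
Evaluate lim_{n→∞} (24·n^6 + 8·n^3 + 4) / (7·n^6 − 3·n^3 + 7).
lim = 24/7

For large n the leading n^6 terms dominate both numerator and denominator. Dividing top and bottom by n^6, every other term tends to 0, leaving 24/7.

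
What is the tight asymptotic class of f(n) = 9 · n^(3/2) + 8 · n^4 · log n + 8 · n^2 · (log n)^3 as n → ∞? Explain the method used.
f(n) ∈ Θ(n^4 · log n)

Compare the terms by growth order. For large n, n^a · (log n)^b dominates n^a' · (log n)^b' iff a > a', or (a = a' and b > b'). Ranking the 3 terms shows the dominant one is 8 · n^4 · log n. Hence f(n) ∈ Θ(n^4 · log n).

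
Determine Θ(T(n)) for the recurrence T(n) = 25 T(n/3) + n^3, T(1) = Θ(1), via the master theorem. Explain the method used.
T(n) = Θ(n^3)

log_3 25 ≈ 2.930. f(n) = n^3 dominates n^(log_3 25) since 3 > 2.930, and the regularity condition a·f(n/b) = 25·(n/3)^3 = (25/27)·n^3 ≤ c·f(n) holds with c = 25/27 ≈ 0.926 < 1. So this is Case 3: T(n) = Θ(f(n)) = Θ(n^3).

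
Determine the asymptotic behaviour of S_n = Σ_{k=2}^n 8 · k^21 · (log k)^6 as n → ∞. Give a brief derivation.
S_n ~ 4 · n^22 · (log n)^6 / 11

By integral comparison, S_n = ∫_1^n 8 · x^21 · (log x)^6 dx + O(n^21 · (log n)^6). For the integral, the leading term of ∫_1^n x^21 (log x)^6 dx is n^22/22 · (log n)^6 (by repeated integration by parts; each step lowers the log-exponent and produces a relatively O(1/log n) correction). Hence S_n ~ 4 · n^22 · (log n)^6 / 11.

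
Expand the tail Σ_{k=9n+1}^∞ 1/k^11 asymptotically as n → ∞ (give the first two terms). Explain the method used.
Σ_{k>9n} 1/k^11 = 1/(10 · (9n)^10) − 1/(2 · (9n)^11) + O(1/(9n)^12)

Compare to the integral: ∫_{9n}^∞ x^(−11) dx = [−x^(−10)/10]_{9n}^∞ = 1/((11−1)·(9n)^10). The Euler-Maclaurin correction adds −f(9n)/2 = −1/(2·(9n)^11). Euler-Maclaurin then gives
  Σ_{k>9n} 1/k^11 = ∫_{9n}^∞ dx/x^11 − 1/(2·(9n)^11) + O(1/(9n)^12).
(Equivalently this is ζ(11) − Σ_{k≤9n} 1/k^11.)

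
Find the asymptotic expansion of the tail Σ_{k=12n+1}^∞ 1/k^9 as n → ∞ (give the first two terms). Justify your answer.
Σ_{k>12n} 1/k^9 = 1/(8 · (12n)^8) − 1/(2 · (12n)^9) + O(1/(12n)^10)

Compare to the integral: ∫_{12n}^∞ x^(−9) dx = [−x^(−8)/8]_{12n}^∞ = 1/((9−1)·(12n)^8). The Euler-Maclaurin correction adds −f(12n)/2 = −1/(2·(12n)^9). Euler-Maclaurin then gives
  Σ_{k>12n} 1/k^9 = ∫_{12n}^∞ dx/x^9 − 1/(2·(12n)^9) + O(1/(12n)^10).
(Equivalently this is ζ(9) − Σ_{k≤12n} 1/k^9.)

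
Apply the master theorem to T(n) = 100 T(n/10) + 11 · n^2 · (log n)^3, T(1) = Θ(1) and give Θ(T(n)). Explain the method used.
T(n) = Θ(n^2 · (log n)^4)

Here log_10 100 = 2 and f(n) = 11 · n^2 · (log n)^3 = Θ(n^(log_10 100) · (log n)^3). This is the extended Case 2 of the master theorem (f matches the critical exponent up to log factors), giving T(n) = Θ(n^(log_10 100) · (log n)^(3+1)) = Θ(n^2 · (log n)^4).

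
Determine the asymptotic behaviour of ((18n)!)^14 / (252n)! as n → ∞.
((18n)!)^14/(252n)! ~ ((2π·18n)^(13/2) / sqrt(14)) · 14^(−14·18n)  →  0

Write N = 18n. Stirling: N! ~ sqrt(2π N)(N/e)^N and (14N)! ~ sqrt(2π·14N)·(14N/e)^(14N).
  (N!)^14/(14N)! ~ (2π N)^(14/2) (N/e)^(14N) / [sqrt(2π·14N) (14N/e)^(14N)]
     = (2π N)^(14/2) / sqrt(2π·14N) · (N/(14N))^(14N)
     = (2π N)^((14−1)/2) / sqrt(14) · 14^(−14N).
Since 14^14 > 1, the factor 14^(−14N) decays exponentially, so the ratio → 0. Substituting N = 18n gives the stated form.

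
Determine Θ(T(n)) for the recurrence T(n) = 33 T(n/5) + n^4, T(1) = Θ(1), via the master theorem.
T(n) = Θ(n^4)

log_5 33 ≈ 2.173. f(n) = n^4 dominates n^(log_5 33) since 4 > 2.173, and the regularity condition a·f(n/b) = 33·(n/5)^4 = (33/625)·n^4 ≤ c·f(n) holds with c = 33/625 ≈ 0.0528 < 1. So this is Case 3: T(n) = Θ(f(n)) = Θ(n^4).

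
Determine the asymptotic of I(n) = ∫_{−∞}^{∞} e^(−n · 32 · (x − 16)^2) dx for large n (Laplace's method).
I(n) = sqrt(π/(32n))

Here φ(x) = 32 · (x − 16)^2 has its unique minimum at x* = 16 with φ(x*) = 0 and φ''(x*) = 64. Laplace's method gives
  I(n) ~ e^(−n φ(x*)) · sqrt(2π / (n · φ''(x*))) = sqrt(2π / (64n)) = sqrt(π/(32n)).
This is exact: substituting u = (x − 16)·sqrt(32n) gives I(n) = (1/sqrt(32n)) ∫_{−∞}^{∞} e^(−u^2) du = sqrt(π/(32n)).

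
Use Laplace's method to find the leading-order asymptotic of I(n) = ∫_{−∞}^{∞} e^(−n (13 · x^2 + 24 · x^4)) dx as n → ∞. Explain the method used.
I(n) ~ sqrt(π/(13n))

φ(x) = 13 · x^2 + 24 · x^4 has its unique global minimum at x* = 0 (since φ'(x) = 26x + 96x^3 = 0 only at x = 0 for real x with both coefficients positive, and φ → ∞ as |x| → ∞). At x* = 0, φ(0) = 0 and φ''(0) = 26. Laplace's method then gives
  I(n) ~ sqrt(2π / (n · φ''(0))) · e^(−n φ(0)) = sqrt(2π / (26n)) = sqrt(π/(13n)).
The 24 · x^4 term contributes only at subleading order (an O(1/n) relative correction).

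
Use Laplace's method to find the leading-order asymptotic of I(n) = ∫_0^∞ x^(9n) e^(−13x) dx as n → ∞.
I(n) ~ (sqrt(2π·9n) / 13) · (9n/(13e))^(9n)

Write the integrand as exp(9n ln x − 13x) and set f(x) = 9n ln x − 13x. Then f'(x) = 9n/x − 13 = 0 at x* = 9n/13, and f''(x*) = −9n/x*^2 = −13^2/(9n). Laplace's method (interior maximum) gives
  I(n) ~ e^(f(x*)) · sqrt(2π / |f''(x*)|)
        = exp(9n ln(9n/13) − 9n) · sqrt(2π · 9n / 13^2)
        = (9n/13)^(9n) e^(−9n) · sqrt(2π·9n) / 13
        = (sqrt(2π·9n) / 13) · (9n/(13e))^(9n).
This matches Γ(9n+1)/13^(9n+1) with Stirling applied to Γ.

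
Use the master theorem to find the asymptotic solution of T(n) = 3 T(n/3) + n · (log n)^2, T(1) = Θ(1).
T(n) = Θ(n · (log n)^3)

Here log_3 3 = 1 and f(n) = n · (log n)^2 = Θ(n^(log_3 3) · (log n)^2). This is the extended Case 2 of the master theorem (f matches the critical exponent up to log factors), giving T(n) = Θ(n^(log_3 3) · (log n)^(2+1)) = Θ(n · (log n)^3).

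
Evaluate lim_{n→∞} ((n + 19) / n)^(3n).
lim = e^57

Rewrite as (1 + 19/n)^(3n). By the standard limit (1 + x/n)^n → e^x, we have (1 + 19/n)^n → e^19, and raising to the 3rd power gives e^57.
More precisely, ln[(1 + 19/n)^(3n)] = 3n · ln(1 + 19/n) = 3n · (19/n + O(1/n^2)) = 57 + O(1/n) → 57.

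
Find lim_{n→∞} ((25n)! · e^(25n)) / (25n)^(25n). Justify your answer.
lim = ∞

Stirling: (25n)! ~ sqrt(2π·25n) · (25n/e)^(25n). Hence
  (25n)! · e^(25n) / (25n)^(25n) ~ sqrt(2π·25n) = sqrt(2π·25) · sqrt(n) → ∞.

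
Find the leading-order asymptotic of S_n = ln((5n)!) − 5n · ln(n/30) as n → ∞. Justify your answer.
S_n ~ 5n · (ln 150 − 1) + O(ln n)

Stirling: ln((5n)!) = 5n ln(5n) − 5n + O(ln n).
  S_n = 5n ln(5n) − 5n − 5n ln(n/30) + O(ln n)
      = 5n ln(5n) − 5n ln n + 5n ln 30 − 5n + O(ln n)
      = 5n ln 5 + 5n ln 30 − 5n + O(ln n)
      = 5n (ln 150 − 1) + O(ln n).
Numerically ln(150) − 1 ≈ 4.0106.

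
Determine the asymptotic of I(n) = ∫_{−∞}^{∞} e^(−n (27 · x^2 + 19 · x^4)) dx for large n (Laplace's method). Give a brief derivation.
I(n) ~ sqrt(π/(27n))

φ(x) = 27 · x^2 + 19 · x^4 has its unique global minimum at x* = 0 (since φ'(x) = 54x + 76x^3 = 0 only at x = 0 for real x with both coefficients positive, and φ → ∞ as |x| → ∞). At x* = 0, φ(0) = 0 and φ''(0) = 54. Laplace's method then gives
  I(n) ~ sqrt(2π / (n · φ''(0))) · e^(−n φ(0)) = sqrt(2π / (54n)) = sqrt(π/(27n)).
The 19 · x^4 term contributes only at subleading order (an O(1/n) relative correction).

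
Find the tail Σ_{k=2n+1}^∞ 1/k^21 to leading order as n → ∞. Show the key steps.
Σ_{k>2n} 1/k^21 ~ 1/(20 · (2n)^20)

Compare to the integral: ∫_{2n}^∞ x^(−21) dx = [−x^(−20)/20]_{2n}^∞ = 1/((21−1)·(2n)^20). Euler-Maclaurin then gives
  Σ_{k>2n} 1/k^21 = ∫_{2n}^∞ dx/x^21 − 1/(2·(2n)^21) + O(1/(2n)^22).
(Equivalently this is ζ(21) − Σ_{k≤2n} 1/k^21.)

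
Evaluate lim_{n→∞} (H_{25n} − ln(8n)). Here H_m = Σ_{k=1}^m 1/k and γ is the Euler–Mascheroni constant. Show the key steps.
lim = ln(25/8) + γ

By Euler-Maclaurin, H_m = ln m + γ + O(1/m). So
  H_{25n} − ln(8n) = ln(25n) + γ − ln(8n) + O(1/n)
                       = ln(25/8) + γ + O(1/n).
Hence the limit is ln(25/8) + γ.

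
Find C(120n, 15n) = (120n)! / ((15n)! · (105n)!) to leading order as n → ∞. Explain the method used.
C(120n, 15n) ~ (16777216/823543)^(15n) · sqrt(4/(7π·15n))

Write N = 15n. Apply Stirling to each factorial:
  (8N)! ~ sqrt(2π·8N) · (8N/e)^(8N),
  N! ~ sqrt(2π N) · (N/e)^N,
  (7N)! ~ sqrt(2π·7N) · (7N/e)^(7N).
The exponential factors combine to (8N)^(8N) / (N^N · (7N)^(7N)) = 8^(8N)/7^(7N) = (8^8/7^7)^N = (16777216/823543)^N.
The square-root prefactors combine to sqrt(2π·8N) / (sqrt(2π N)·sqrt(2π·7N)) = sqrt(8 / (2π·7·N)) = sqrt(4/(7π·15n)).
Substituting N = 15n: C(120n, 15n) ~ (16777216/823543)^(15n) · sqrt(4/(7π·15n)).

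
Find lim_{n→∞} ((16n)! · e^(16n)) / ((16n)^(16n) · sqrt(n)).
lim = sqrt(2π·16)

Stirling: (16n)! ~ sqrt(2π·16n) · (16n/e)^(16n). Hence
  (16n)! · e^(16n) / (16n)^(16n) ~ sqrt(2π·16n).
Dividing by sqrt(n): sqrt(2π·16n) / sqrt(n) = sqrt(2π·16) · n^((1−1)/2), so the limit is sqrt(2π·16).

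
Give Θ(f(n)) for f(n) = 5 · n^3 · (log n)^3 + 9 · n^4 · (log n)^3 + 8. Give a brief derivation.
f(n) ∈ Θ(n^4 · (log n)^3)

Compare the terms by growth order. For large n, n^a · (log n)^b dominates n^a' · (log n)^b' iff a > a', or (a = a' and b > b'). Ranking the 3 terms shows the dominant one is 9 · n^4 · (log n)^3. Hence f(n) ∈ Θ(n^4 · (log n)^3).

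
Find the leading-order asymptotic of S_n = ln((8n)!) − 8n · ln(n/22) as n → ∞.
S_n ~ 8n · (ln 176 − 1) + O(ln n)

Stirling: ln((8n)!) = 8n ln(8n) − 8n + O(ln n).
  S_n = 8n ln(8n) − 8n − 8n ln(n/22) + O(ln n)
      = 8n ln(8n) − 8n ln n + 8n ln 22 − 8n + O(ln n)
      = 8n ln 8 + 8n ln 22 − 8n + O(ln n)
      = 8n (ln 176 − 1) + O(ln n).
Numerically ln(176) − 1 ≈ 4.1705.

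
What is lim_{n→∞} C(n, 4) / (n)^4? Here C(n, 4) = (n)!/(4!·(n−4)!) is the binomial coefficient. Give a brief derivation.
lim = 1/4! = 1/24

With N = n → ∞: C(N, 4) / N^4 = [N(N−1)…(N−3)] / (4! · N^4) = (1/4!) · 1 · (1 − 1/n) · (1 − 2/n) · (1 − 3/n). Each factor → 1 as N → ∞, so the limit is 1/4! = 1/24.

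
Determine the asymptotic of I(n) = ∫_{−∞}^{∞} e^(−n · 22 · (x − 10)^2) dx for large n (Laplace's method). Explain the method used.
I(n) = sqrt(π/(22n))

Here φ(x) = 22 · (x − 10)^2 has its unique minimum at x* = 10 with φ(x*) = 0 and φ''(x*) = 44. Laplace's method gives
  I(n) ~ e^(−n φ(x*)) · sqrt(2π / (n · φ''(x*))) = sqrt(2π / (44n)) = sqrt(π/(22n)).
This is exact: substituting u = (x − 10)·sqrt(22n) gives I(n) = (1/sqrt(22n)) ∫_{−∞}^{∞} e^(−u^2) du = sqrt(π/(22n)).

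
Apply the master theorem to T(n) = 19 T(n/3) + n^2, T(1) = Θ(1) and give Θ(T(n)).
T(n) = Θ(n^(log_3 19))

Master theorem: compare f(n) = n^2 to n^(log_3 19) where log_3 19 ≈ 2.680. Since 2 < log_3 19, we have f(n) = O(n^(log_3 19 − ε)) for some ε > 0 — Case 1. Hence T(n) = Θ(n^(log_3 19)).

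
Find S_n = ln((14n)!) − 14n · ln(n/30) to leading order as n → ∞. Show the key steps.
S_n ~ 14n · (ln 420 − 1) + O(ln n)

Stirling: ln((14n)!) = 14n ln(14n) − 14n + O(ln n).
  S_n = 14n ln(14n) − 14n − 14n ln(n/30) + O(ln n)
      = 14n ln(14n) − 14n ln n + 14n ln 30 − 14n + O(ln n)
      = 14n ln 14 + 14n ln 30 − 14n + O(ln n)
      = 14n (ln 420 − 1) + O(ln n).
Numerically ln(420) − 1 ≈ 5.0403.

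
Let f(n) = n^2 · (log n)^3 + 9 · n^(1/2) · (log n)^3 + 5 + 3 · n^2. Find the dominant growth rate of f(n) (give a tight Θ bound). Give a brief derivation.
f(n) ∈ Θ(n^2 · (log n)^3)

Compare the terms by growth order. For large n, n^a · (log n)^b dominates n^a' · (log n)^b' iff a > a', or (a = a' and b > b'). Ranking the 4 terms shows the dominant one is n^2 · (log n)^3. Hence f(n) ∈ Θ(n^2 · (log n)^3).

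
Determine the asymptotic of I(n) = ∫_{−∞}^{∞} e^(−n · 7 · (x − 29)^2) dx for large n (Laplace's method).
I(n) = sqrt(π/(7n))

Here φ(x) = 7 · (x − 29)^2 has its unique minimum at x* = 29 with φ(x*) = 0 and φ''(x*) = 14. Laplace's method gives
  I(n) ~ e^(−n φ(x*)) · sqrt(2π / (n · φ''(x*))) = sqrt(2π / (14n)) = sqrt(π/(7n)).
This is exact: substituting u = (x − 29)·sqrt(7n) gives I(n) = (1/sqrt(7n)) ∫_{−∞}^{∞} e^(−u^2) du = sqrt(π/(7n)).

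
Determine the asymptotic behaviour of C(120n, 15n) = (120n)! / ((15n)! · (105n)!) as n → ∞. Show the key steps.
C(120n, 15n) ~ (16777216/823543)^(15n) · sqrt(4/(7π·15n))

Write N = 15n. Apply Stirling to each factorial:
  (8N)! ~ sqrt(2π·8N) · (8N/e)^(8N),
  N! ~ sqrt(2π N) · (N/e)^N,
  (7N)! ~ sqrt(2π·7N) · (7N/e)^(7N).
The exponential factors combine to (8N)^(8N) / (N^N · (7N)^(7N)) = 8^(8N)/7^(7N) = (8^8/7^7)^N = (16777216/823543)^N.
The square-root prefactors combine to sqrt(2π·8N) / (sqrt(2π N)·sqrt(2π·7N)) = sqrt(8 / (2π·7·N)) = sqrt(4/(7π·15n)).
Substituting N = 15n: C(120n, 15n) ~ (16777216/823543)^(15n) · sqrt(4/(7π·15n)).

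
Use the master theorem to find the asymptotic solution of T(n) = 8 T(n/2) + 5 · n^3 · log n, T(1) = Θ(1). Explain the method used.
T(n) = Θ(n^3 · (log n)^2)

Here log_2 8 = 3 and f(n) = 5 · n^3 · log n = Θ(n^(log_2 8) · (log n)^1). This is the extended Case 2 of the master theorem (f matches the critical exponent up to log factors), giving T(n) = Θ(n^(log_2 8) · (log n)^(1+1)) = Θ(n^3 · (log n)^2).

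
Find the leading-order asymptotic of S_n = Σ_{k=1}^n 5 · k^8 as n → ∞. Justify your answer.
S_n ~ 5 · n^9 / 9

By integral comparison (Euler-Maclaurin), Σ_{k=1}^n 5 · k^8 = 5 · ∫_0^n x^8 dx + O(n^8) = 5 · n^9/9 + O(n^8). (Equivalently, Faulhaber's formula gives the same leading term.)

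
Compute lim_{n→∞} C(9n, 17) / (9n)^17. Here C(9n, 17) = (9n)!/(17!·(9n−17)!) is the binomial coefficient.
lim = 1/17! = 1/355687428096000

With N = 9n → ∞: C(N, 17) / N^17 = [N(N−1)…(N−16)] / (17! · N^17) = (1/17!) · 1 · (1 − 1/(9n)) · … · (1 − 16/(9n)). Each factor → 1 as N → ∞, so the limit is 1/17! = 1/355687428096000.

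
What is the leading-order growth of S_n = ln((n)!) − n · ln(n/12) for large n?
S_n ~ n · (ln 12 − 1) + O(ln n)

Stirling: ln((n)!) = n ln(n) − n + O(ln n).
  S_n = n ln(n) − n − n ln(n/12) + O(ln n)
      = n ln(n) − n ln n + n ln 12 − n + O(ln n)
      = n ln 12 − n + O(ln n)
      = n (ln 12 − 1) + O(ln n).
Numerically ln(12) − 1 ≈ 1.4849.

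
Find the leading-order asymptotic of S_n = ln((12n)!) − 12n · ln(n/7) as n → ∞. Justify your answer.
S_n ~ 12n · (ln 84 − 1) + O(ln n)

Stirling: ln((12n)!) = 12n ln(12n) − 12n + O(ln n).
  S_n = 12n ln(12n) − 12n − 12n ln(n/7) + O(ln n)
      = 12n ln(12n) − 12n ln n + 12n ln 7 − 12n + O(ln n)
      = 12n ln 12 + 12n ln 7 − 12n + O(ln n)
      = 12n (ln 84 − 1) + O(ln n).
Numerically ln(84) − 1 ≈ 3.4308.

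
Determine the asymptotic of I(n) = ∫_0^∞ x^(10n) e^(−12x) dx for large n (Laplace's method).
I(n) ~ (sqrt(2π·10n) / 12) · (10n/(12e))^(10n)

Write the integrand as exp(10n ln x − 12x) and set f(x) = 10n ln x − 12x. Then f'(x) = 10n/x − 12 = 0 at x* = 10n/12, and f''(x*) = −10n/x*^2 = −12^2/(10n). Laplace's method (interior maximum) gives
  I(n) ~ e^(f(x*)) · sqrt(2π / |f''(x*)|)
        = exp(10n ln(10n/12) − 10n) · sqrt(2π · 10n / 12^2)
        = (10n/12)^(10n) e^(−10n) · sqrt(2π·10n) / 12
        = (sqrt(2π·10n) / 12) · (10n/(12e))^(10n).
This matches Γ(10n+1)/12^(10n+1) with Stirling applied to Γ.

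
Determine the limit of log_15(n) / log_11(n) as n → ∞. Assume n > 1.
lim = ln(11) / ln(15) = log_15(11)

Change of base: log_15(n) = ln n / ln 15 and log_11(n) = ln n / ln 11. The ratio is (ln n / ln 15) · (ln 11 / ln n) = ln 11 / ln 15, a constant independent of n. So the limit is ln 11 / ln 15 = log_15(11).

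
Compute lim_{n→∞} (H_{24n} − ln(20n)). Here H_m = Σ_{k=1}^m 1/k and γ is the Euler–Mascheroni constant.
lim = ln(6/5) + γ

By Euler-Maclaurin, H_m = ln m + γ + O(1/m). So
  H_{24n} − ln(20n) = ln(24n) + γ − ln(20n) + O(1/n)
                       = ln(24/20) + γ + O(1/n).
Hence the limit is ln(24/20) + γ (= ln(6/5)).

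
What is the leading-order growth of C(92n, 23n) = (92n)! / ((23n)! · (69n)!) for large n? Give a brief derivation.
C(92n, 23n) ~ (256/27)^(23n) · sqrt(2/(3π·23n))

Write N = 23n. Apply Stirling to each factorial:
  (4N)! ~ sqrt(2π·4N) · (4N/e)^(4N),
  N! ~ sqrt(2π N) · (N/e)^N,
  (3N)! ~ sqrt(2π·3N) · (3N/e)^(3N).
The exponential factors combine to (4N)^(4N) / (N^N · (3N)^(3N)) = 4^(4N)/3^(3N) = (4^4/3^3)^N = (256/27)^N.
The square-root prefactors combine to sqrt(2π·4N) / (sqrt(2π N)·sqrt(2π·3N)) = sqrt(4 / (2π·3·N)) = sqrt(2/(3π·23n)).
Substituting N = 23n: C(92n, 23n) ~ (256/27)^(23n) · sqrt(2/(3π·23n)).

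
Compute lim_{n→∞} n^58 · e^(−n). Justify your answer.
lim = 0

Exponentials with base > 1 dominate every fixed polynomial: for any fixed c, n^c / e^n → 0 as n → ∞ (e.g. by the ratio test, or since e^n grows faster than any power of n). Hence n^58 · e^(−n) = n^58 / e^n → 0.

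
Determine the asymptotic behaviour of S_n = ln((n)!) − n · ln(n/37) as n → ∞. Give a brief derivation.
S_n ~ n · (ln 37 − 1) + O(ln n)

Stirling: ln((n)!) = n ln(n) − n + O(ln n).
  S_n = n ln(n) − n − n ln(n/37) + O(ln n)
      = n ln(n) − n ln n + n ln 37 − n + O(ln n)
      = n ln 37 − n + O(ln n)
      = n (ln 37 − 1) + O(ln n).
Numerically ln(37) − 1 ≈ 2.6109.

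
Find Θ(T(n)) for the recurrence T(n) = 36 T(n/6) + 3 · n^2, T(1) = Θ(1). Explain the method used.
T(n) = Θ(n^2 log n)

log_6 36 = 2, and f(n) = 3 · n^2 = Θ(n^(log_6 36)). This is Case 2 of the master theorem: T(n) = Θ(f(n) · log n) = Θ(n^2 log n).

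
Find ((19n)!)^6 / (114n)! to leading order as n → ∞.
((19n)!)^6/(114n)! ~ ((2π·19n)^(5/2) / sqrt(6)) · 6^(−6·19n)  →  0

Write N = 19n. Stirling: N! ~ sqrt(2π N)(N/e)^N and (6N)! ~ sqrt(2π·6N)·(6N/e)^(6N).
  (N!)^6/(6N)! ~ (2π N)^(6/2) (N/e)^(6N) / [sqrt(2π·6N) (6N/e)^(6N)]
     = (2π N)^(6/2) / sqrt(2π·6N) · (N/(6N))^(6N)
     = (2π N)^((6−1)/2) / sqrt(6) · 6^(−6N).
Since 6^6 > 1, the factor 6^(−6N) decays exponentially, so the ratio → 0. Substituting N = 19n gives the stated form.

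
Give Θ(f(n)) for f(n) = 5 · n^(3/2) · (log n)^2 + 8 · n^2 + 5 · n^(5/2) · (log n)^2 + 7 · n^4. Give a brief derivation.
f(n) ∈ Θ(n^4)

Compare the terms by growth order. For large n, n^a · (log n)^b dominates n^a' · (log n)^b' iff a > a', or (a = a' and b > b'). Ranking the 4 terms shows the dominant one is 7 · n^4. Hence f(n) ∈ Θ(n^4).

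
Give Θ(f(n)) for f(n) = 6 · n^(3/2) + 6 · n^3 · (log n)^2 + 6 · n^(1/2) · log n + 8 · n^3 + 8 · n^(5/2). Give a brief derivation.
f(n) ∈ Θ(n^3 · (log n)^2)

Compare the terms by growth order. For large n, n^a · (log n)^b dominates n^a' · (log n)^b' iff a > a', or (a = a' and b > b'). Ranking the 5 terms shows the dominant one is 6 · n^3 · (log n)^2. Hence f(n) ∈ Θ(n^3 · (log n)^2).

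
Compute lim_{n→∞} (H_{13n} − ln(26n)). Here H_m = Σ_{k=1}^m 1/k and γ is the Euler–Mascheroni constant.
lim = −ln 2 + γ

By Euler-Maclaurin, H_m = ln m + γ + O(1/m). So
  H_{13n} − ln(26n) = ln(13n) + γ − ln(26n) + O(1/n)
                       = ln(13/26) + γ + O(1/n).
Hence the limit is ln(13/26) + γ (= −ln 2).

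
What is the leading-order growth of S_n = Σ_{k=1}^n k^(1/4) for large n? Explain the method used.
S_n ~ (4/5) · n^(5/4)

Integral comparison: Σ_{k=1}^n k^(1/4) = ∫_0^n x^(1/4) dx + O(n^(1/4)). The integral is n^(1 + 1/4) / (1 + 1/4) = n^((1+4)/4) / ((1+4)/4) = (4/5) · n^(5/4).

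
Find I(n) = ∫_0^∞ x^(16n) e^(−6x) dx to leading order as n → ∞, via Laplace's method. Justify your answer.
I(n) ~ (sqrt(2π·16n) / 6) · (16n/(6e))^(16n)

Write the integrand as exp(16n ln x − 6x) and set f(x) = 16n ln x − 6x. Then f'(x) = 16n/x − 6 = 0 at x* = 16n/6, and f''(x*) = −16n/x*^2 = −6^2/(16n). Laplace's method (interior maximum) gives
  I(n) ~ e^(f(x*)) · sqrt(2π / |f''(x*)|)
        = exp(16n ln(16n/6) − 16n) · sqrt(2π · 16n / 6^2)
        = (16n/6)^(16n) e^(−16n) · sqrt(2π·16n) / 6
        = (sqrt(2π·16n) / 6) · (16n/(6e))^(16n).
This matches Γ(16n+1)/6^(16n+1) with Stirling applied to Γ.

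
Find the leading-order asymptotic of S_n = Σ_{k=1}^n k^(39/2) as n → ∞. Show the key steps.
S_n ~ (2/41) · n^(41/2)

Integral comparison: Σ_{k=1}^n k^(39/2) = ∫_0^n x^(39/2) dx + O(n^(39/2)). The integral is n^(1 + 39/2) / (1 + 39/2) = n^((39+2)/2) / ((39+2)/2) = (2/41) · n^(41/2).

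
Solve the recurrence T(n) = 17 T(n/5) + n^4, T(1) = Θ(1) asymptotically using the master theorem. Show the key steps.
T(n) = Θ(n^4)

log_5 17 ≈ 1.760. f(n) = n^4 dominates n^(log_5 17) since 4 > 1.760, and the regularity condition a·f(n/b) = 17·(n/5)^4 = (17/625)·n^4 ≤ c·f(n) holds with c = 17/625 ≈ 0.0272 < 1. So this is Case 3: T(n) = Θ(f(n)) = Θ(n^4).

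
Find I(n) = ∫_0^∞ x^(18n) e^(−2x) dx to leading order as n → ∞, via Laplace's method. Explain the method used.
I(n) ~ (sqrt(2π·18n) / 2) · (18n/(2e))^(18n)

Write the integrand as exp(18n ln x − 2x) and set f(x) = 18n ln x − 2x. Then f'(x) = 18n/x − 2 = 0 at x* = 18n/2, and f''(x*) = −18n/x*^2 = −2^2/(18n). Laplace's method (interior maximum) gives
  I(n) ~ e^(f(x*)) · sqrt(2π / |f''(x*)|)
        = exp(18n ln(18n/2) − 18n) · sqrt(2π · 18n / 2^2)
        = (18n/2)^(18n) e^(−18n) · sqrt(2π·18n) / 2
        = (sqrt(2π·18n) / 2) · (18n/(2e))^(18n).
This matches Γ(18n+1)/2^(18n+1) with Stirling applied to Γ.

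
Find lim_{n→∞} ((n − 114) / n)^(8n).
lim = e^(−912)

Rewrite as (1 − 114/n)^(8n). By the standard limit (1 + x/n)^n → e^x, we have (1 − 114/n)^n → e^(−114), and raising to the 8th power gives e^(−912).
More precisely, ln[(1 − 114/n)^(8n)] = 8n · ln(1 − 114/n) = 8n · (-114/n + O(1/n^2)) = -912 + O(1/n) → -912.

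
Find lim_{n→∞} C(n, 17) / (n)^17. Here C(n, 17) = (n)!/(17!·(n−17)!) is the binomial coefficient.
lim = 1/17! = 1/355687428096000

With N = n → ∞: C(N, 17) / N^17 = [N(N−1)…(N−16)] / (17! · N^17) = (1/17!) · 1 · (1 − 1/n) · … · (1 − 16/n). Each factor → 1 as N → ∞, so the limit is 1/17! = 1/355687428096000.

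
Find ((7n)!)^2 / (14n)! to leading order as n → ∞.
((7n)!)^2/(14n)! ~ ((2π·7n)^(1/2) / sqrt(2)) · 2^(−2·7n)  →  0

Write N = 7n. Stirling: N! ~ sqrt(2π N)(N/e)^N and (2N)! ~ sqrt(2π·2N)·(2N/e)^(2N).
  (N!)^2/(2N)! ~ (2π N)^(2/2) (N/e)^(2N) / [sqrt(2π·2N) (2N/e)^(2N)]
     = (2π N)^(2/2) / sqrt(2π·2N) · (N/(2N))^(2N)
     = (2π N)^((2−1)/2) / sqrt(2) · 2^(−2N).
Since 2^2 > 1, the factor 2^(−2N) decays exponentially, so the ratio → 0. Substituting N = 7n gives the stated form.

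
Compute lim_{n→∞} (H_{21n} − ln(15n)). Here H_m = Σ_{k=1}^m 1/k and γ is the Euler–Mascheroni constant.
lim = ln(7/5) + γ

By Euler-Maclaurin, H_m = ln m + γ + O(1/m). So
  H_{21n} − ln(15n) = ln(21n) + γ − ln(15n) + O(1/n)
                       = ln(21/15) + γ + O(1/n).
Hence the limit is ln(21/15) + γ (= ln(7/5)).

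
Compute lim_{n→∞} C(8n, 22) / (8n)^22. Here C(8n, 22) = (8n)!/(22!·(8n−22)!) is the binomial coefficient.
lim = 1/22! = 1/1124000727777607680000

With N = 8n → ∞: C(N, 22) / N^22 = [N(N−1)…(N−21)] / (22! · N^22) = (1/22!) · 1 · (1 − 1/(8n)) · … · (1 − 21/(8n)). Each factor → 1 as N → ∞, so the limit is 1/22! = 1/1124000727777607680000.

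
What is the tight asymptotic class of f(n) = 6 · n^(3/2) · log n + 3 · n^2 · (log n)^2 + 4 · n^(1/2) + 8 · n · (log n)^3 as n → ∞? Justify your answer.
f(n) ∈ Θ(n^2 · (log n)^2)

Compare the terms by growth order. For large n, n^a · (log n)^b dominates n^a' · (log n)^b' iff a > a', or (a = a' and b > b'). Ranking the 4 terms shows the dominant one is 3 · n^2 · (log n)^2. Hence f(n) ∈ Θ(n^2 · (log n)^2).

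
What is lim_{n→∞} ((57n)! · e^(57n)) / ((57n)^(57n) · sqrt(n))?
lim = sqrt(2π·57)

Stirling: (57n)! ~ sqrt(2π·57n) · (57n/e)^(57n). Hence
  (57n)! · e^(57n) / (57n)^(57n) ~ sqrt(2π·57n).
Dividing by sqrt(n): sqrt(2π·57n) / sqrt(n) = sqrt(2π·57) · n^((1−1)/2), so the limit is sqrt(2π·57).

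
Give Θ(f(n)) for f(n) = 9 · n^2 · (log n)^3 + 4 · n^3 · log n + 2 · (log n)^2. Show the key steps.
f(n) ∈ Θ(n^3 · log n)

Compare the terms by growth order. For large n, n^a · (log n)^b dominates n^a' · (log n)^b' iff a > a', or (a = a' and b > b'). Ranking the 3 terms shows the dominant one is 4 · n^3 · log n. Hence f(n) ∈ Θ(n^3 · log n).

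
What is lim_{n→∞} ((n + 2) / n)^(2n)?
lim = e^4

Rewrite as (1 + 2/n)^(2n). By the standard limit (1 + x/n)^n → e^x, we have (1 + 2/n)^n → e^2, and raising to the 2nd power gives e^4.
More precisely, ln[(1 + 2/n)^(2n)] = 2n · ln(1 + 2/n) = 2n · (2/n + O(1/n^2)) = 4 + O(1/n) → 4.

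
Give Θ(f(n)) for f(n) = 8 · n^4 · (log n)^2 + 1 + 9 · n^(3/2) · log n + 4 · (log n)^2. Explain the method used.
f(n) ∈ Θ(n^4 · (log n)^2)

Compare the terms by growth order. For large n, n^a · (log n)^b dominates n^a' · (log n)^b' iff a > a', or (a = a' and b > b'). Ranking the 4 terms shows the dominant one is 8 · n^4 · (log n)^2. Hence f(n) ∈ Θ(n^4 · (log n)^2).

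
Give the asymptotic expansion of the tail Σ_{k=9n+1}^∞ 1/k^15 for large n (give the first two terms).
Σ_{k>9n} 1/k^15 = 1/(14 · (9n)^14) − 1/(2 · (9n)^15) + O(1/(9n)^16)

Compare to the integral: ∫_{9n}^∞ x^(−15) dx = [−x^(−14)/14]_{9n}^∞ = 1/((15−1)·(9n)^14). The Euler-Maclaurin correction adds −f(9n)/2 = −1/(2·(9n)^15). Euler-Maclaurin then gives
  Σ_{k>9n} 1/k^15 = ∫_{9n}^∞ dx/x^15 − 1/(2·(9n)^15) + O(1/(9n)^16).
(Equivalently this is ζ(15) − Σ_{k≤9n} 1/k^15.)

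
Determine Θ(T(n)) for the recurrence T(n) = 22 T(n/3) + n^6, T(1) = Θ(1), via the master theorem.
T(n) = Θ(n^6)

log_3 22 ≈ 2.814. f(n) = n^6 dominates n^(log_3 22) since 6 > 2.814, and the regularity condition a·f(n/b) = 22·(n/3)^6 = (22/729)·n^6 ≤ c·f(n) holds with c = 22/729 ≈ 0.0302 < 1. So this is Case 3: T(n) = Θ(f(n)) = Θ(n^6).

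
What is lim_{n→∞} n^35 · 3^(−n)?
lim = 0

Exponentials with base > 1 dominate every fixed polynomial: for any fixed c, n^c / 3^n → 0 as n → ∞ (e.g. by the ratio test, or by writing 3^n = e^(n ln 3) and noting e^(n ln 3) / n^c → ∞). Hence n^35 · 3^(−n) = n^35 / 3^n → 0.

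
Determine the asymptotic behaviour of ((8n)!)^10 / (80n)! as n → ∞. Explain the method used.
((8n)!)^10/(80n)! ~ ((2π·8n)^(9/2) / sqrt(10)) · 10^(−10·8n)  →  0

Write N = 8n. Stirling: N! ~ sqrt(2π N)(N/e)^N and (10N)! ~ sqrt(2π·10N)·(10N/e)^(10N).
  (N!)^10/(10N)! ~ (2π N)^(10/2) (N/e)^(10N) / [sqrt(2π·10N) (10N/e)^(10N)]
     = (2π N)^(10/2) / sqrt(2π·10N) · (N/(10N))^(10N)
     = (2π N)^((10−1)/2) / sqrt(10) · 10^(−10N).
Since 10^10 > 1, the factor 10^(−10N) decays exponentially, so the ratio → 0. Substituting N = 8n gives the stated form.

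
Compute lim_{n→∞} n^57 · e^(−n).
lim = 0

Exponentials with base > 1 dominate every fixed polynomial: for any fixed c, n^c / e^n → 0 as n → ∞ (e.g. by the ratio test, or since e^n grows faster than any power of n). Hence n^57 · e^(−n) = n^57 / e^n → 0.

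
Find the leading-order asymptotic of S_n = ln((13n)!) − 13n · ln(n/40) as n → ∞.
S_n ~ 13n · (ln 520 − 1) + O(ln n)

Stirling: ln((13n)!) = 13n ln(13n) − 13n + O(ln n).
  S_n = 13n ln(13n) − 13n − 13n ln(n/40) + O(ln n)
      = 13n ln(13n) − 13n ln n + 13n ln 40 − 13n + O(ln n)
      = 13n ln 13 + 13n ln 40 − 13n + O(ln n)
      = 13n (ln 520 − 1) + O(ln n).
Numerically ln(520) − 1 ≈ 5.2538.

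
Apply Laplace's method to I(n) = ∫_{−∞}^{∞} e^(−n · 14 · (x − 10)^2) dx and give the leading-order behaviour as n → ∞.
I(n) = sqrt(π/(14n))

Here φ(x) = 14 · (x − 10)^2 has its unique minimum at x* = 10 with φ(x*) = 0 and φ''(x*) = 28. Laplace's method gives
  I(n) ~ e^(−n φ(x*)) · sqrt(2π / (n · φ''(x*))) = sqrt(2π / (28n)) = sqrt(π/(14n)).
This is exact: substituting u = (x − 10)·sqrt(14n) gives I(n) = (1/sqrt(14n)) ∫_{−∞}^{∞} e^(−u^2) du = sqrt(π/(14n)).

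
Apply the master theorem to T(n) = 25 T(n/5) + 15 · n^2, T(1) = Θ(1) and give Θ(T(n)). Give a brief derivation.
T(n) = Θ(n^2 log n)

log_5 25 = 2, and f(n) = 15 · n^2 = Θ(n^(log_5 25)). This is Case 2 of the master theorem: T(n) = Θ(f(n) · log n) = Θ(n^2 log n).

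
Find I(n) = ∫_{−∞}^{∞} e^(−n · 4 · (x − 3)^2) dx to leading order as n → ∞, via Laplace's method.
I(n) = sqrt(π/(4n))

Here φ(x) = 4 · (x − 3)^2 has its unique minimum at x* = 3 with φ(x*) = 0 and φ''(x*) = 8. Laplace's method gives
  I(n) ~ e^(−n φ(x*)) · sqrt(2π / (n · φ''(x*))) = sqrt(2π / (8n)) = sqrt(π/(4n)).
This is exact: substituting u = (x − 3)·sqrt(4n) gives I(n) = (1/sqrt(4n)) ∫_{−∞}^{∞} e^(−u^2) du = sqrt(π/(4n)).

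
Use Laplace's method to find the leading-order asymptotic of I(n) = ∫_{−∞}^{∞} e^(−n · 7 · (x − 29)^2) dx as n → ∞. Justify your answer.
I(n) = sqrt(π/(7n))

Here φ(x) = 7 · (x − 29)^2 has its unique minimum at x* = 29 with φ(x*) = 0 and φ''(x*) = 14. Laplace's method gives
  I(n) ~ e^(−n φ(x*)) · sqrt(2π / (n · φ''(x*))) = sqrt(2π / (14n)) = sqrt(π/(7n)).
This is exact: substituting u = (x − 29)·sqrt(7n) gives I(n) = (1/sqrt(7n)) ∫_{−∞}^{∞} e^(−u^2) du = sqrt(π/(7n)).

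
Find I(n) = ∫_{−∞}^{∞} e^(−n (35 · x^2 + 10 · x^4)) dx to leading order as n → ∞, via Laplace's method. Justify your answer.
I(n) ~ sqrt(π/(35n))

φ(x) = 35 · x^2 + 10 · x^4 has its unique global minimum at x* = 0 (since φ'(x) = 70x + 40x^3 = 0 only at x = 0 for real x with both coefficients positive, and φ → ∞ as |x| → ∞). At x* = 0, φ(0) = 0 and φ''(0) = 70. Laplace's method then gives
  I(n) ~ sqrt(2π / (n · φ''(0))) · e^(−n φ(0)) = sqrt(2π / (70n)) = sqrt(π/(35n)).
The 10 · x^4 term contributes only at subleading order (an O(1/n) relative correction).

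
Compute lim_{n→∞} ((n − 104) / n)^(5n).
lim = e^(−520)

Rewrite as (1 − 104/n)^(5n). By the standard limit (1 + x/n)^n → e^x, we have (1 − 104/n)^n → e^(−104), and raising to the 5th power gives e^(−520).
More precisely, ln[(1 − 104/n)^(5n)] = 5n · ln(1 − 104/n) = 5n · (-104/n + O(1/n^2)) = -520 + O(1/n) → -520.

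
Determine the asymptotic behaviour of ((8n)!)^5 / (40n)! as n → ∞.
((8n)!)^5/(40n)! ~ ((2π·8n)^(4/2) / sqrt(5)) · 5^(−5·8n)  →  0

Write N = 8n. Stirling: N! ~ sqrt(2π N)(N/e)^N and (5N)! ~ sqrt(2π·5N)·(5N/e)^(5N).
  (N!)^5/(5N)! ~ (2π N)^(5/2) (N/e)^(5N) / [sqrt(2π·5N) (5N/e)^(5N)]
     = (2π N)^(5/2) / sqrt(2π·5N) · (N/(5N))^(5N)
     = (2π N)^((5−1)/2) / sqrt(5) · 5^(−5N).
Since 5^5 > 1, the factor 5^(−5N) decays exponentially, so the ratio → 0. Substituting N = 8n gives the stated form.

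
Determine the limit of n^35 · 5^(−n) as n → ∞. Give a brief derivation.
lim = 0

Exponentials with base > 1 dominate every fixed polynomial: for any fixed c, n^c / 5^n → 0 as n → ∞ (e.g. by the ratio test, or by writing 5^n = e^(n ln 5) and noting e^(n ln 5) / n^c → ∞). Hence n^35 · 5^(−n) = n^35 / 5^n → 0.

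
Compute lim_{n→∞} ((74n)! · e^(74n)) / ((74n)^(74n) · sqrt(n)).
lim = sqrt(2π·74)

Stirling: (74n)! ~ sqrt(2π·74n) · (74n/e)^(74n). Hence
  (74n)! · e^(74n) / (74n)^(74n) ~ sqrt(2π·74n).
Dividing by sqrt(n): sqrt(2π·74n) / sqrt(n) = sqrt(2π·74) · n^((1−1)/2), so the limit is sqrt(2π·74).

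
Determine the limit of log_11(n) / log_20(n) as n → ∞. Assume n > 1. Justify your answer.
lim = ln(20) / ln(11) = log_11(20)

Change of base: log_11(n) = ln n / ln 11 and log_20(n) = ln n / ln 20. The ratio is (ln n / ln 11) · (ln 20 / ln n) = ln 20 / ln 11, a constant independent of n. So the limit is ln 20 / ln 11 = log_11(20).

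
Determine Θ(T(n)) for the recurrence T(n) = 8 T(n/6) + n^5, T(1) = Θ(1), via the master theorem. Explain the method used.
T(n) = Θ(n^5)

log_6 8 ≈ 1.161. f(n) = n^5 dominates n^(log_6 8) since 5 > 1.161, and the regularity condition a·f(n/b) = 8·(n/6)^5 = (8/7776)·n^5 ≤ c·f(n) holds with c = 8/7776 ≈ 0.00103 < 1. So this is Case 3: T(n) = Θ(f(n)) = Θ(n^5).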